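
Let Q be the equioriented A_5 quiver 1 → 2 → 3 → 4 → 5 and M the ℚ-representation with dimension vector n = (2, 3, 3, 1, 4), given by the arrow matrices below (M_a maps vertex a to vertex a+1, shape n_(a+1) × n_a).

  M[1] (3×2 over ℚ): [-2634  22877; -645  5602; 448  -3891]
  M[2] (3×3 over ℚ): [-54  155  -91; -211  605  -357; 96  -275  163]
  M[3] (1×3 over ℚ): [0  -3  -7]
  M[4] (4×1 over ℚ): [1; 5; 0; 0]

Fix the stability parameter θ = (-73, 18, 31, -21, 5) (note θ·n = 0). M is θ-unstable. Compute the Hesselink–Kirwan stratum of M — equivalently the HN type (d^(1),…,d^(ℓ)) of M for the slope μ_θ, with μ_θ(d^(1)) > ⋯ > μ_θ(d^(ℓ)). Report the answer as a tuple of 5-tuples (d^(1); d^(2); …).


Barcode: M ≅ I[1,3], I[1,5], I[2,2], I[3,3], I[5,5]^3. HN layers by μ_θ (5 steps, strictly decreasing):
  μ^(1)=31; μ^(2)=18; μ^(3)=33/4; μ^(4)=5; μ^(5)=-73

((0, 0, 2, 0, 0); (0, 2, 0, 0, 0); (0, 1, 1, 1, 1); (0, 0, 0, 0, 3); (2, 0, 0, 0, 0))


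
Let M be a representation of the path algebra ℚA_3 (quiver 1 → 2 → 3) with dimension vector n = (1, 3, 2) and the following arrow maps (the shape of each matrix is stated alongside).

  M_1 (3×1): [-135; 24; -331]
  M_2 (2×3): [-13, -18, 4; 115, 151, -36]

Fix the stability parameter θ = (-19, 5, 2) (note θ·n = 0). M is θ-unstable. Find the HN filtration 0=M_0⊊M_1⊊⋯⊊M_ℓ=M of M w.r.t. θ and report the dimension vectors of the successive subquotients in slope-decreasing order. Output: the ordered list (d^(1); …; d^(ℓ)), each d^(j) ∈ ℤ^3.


Via rank(M_{q-1}∘⋯∘M_p): M ≅ I[1,3], I[2,2], I[2,3].
μ_θ-semistable layers: μ^(1)=5; μ^(2)=7/2; μ^(3)=-19

((0, 1, 0); (0, 2, 2); (1, 0, 0))


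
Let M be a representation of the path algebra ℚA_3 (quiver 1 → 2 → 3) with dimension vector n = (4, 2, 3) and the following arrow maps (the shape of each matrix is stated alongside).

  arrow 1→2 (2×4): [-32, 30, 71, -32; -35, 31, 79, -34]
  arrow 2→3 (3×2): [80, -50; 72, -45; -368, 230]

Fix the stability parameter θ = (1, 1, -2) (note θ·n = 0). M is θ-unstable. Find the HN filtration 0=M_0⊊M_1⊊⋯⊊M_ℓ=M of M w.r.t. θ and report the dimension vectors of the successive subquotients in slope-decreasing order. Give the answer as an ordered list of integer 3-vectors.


Interval decomposition of M: I[1,1]^2, I[1,2], I[1,3], I[3,3]^2.
HN type (ℓ=3): μ^(1)=1; μ^(2)=0; μ^(3)=-2

((3, 1, 0); (1, 1, 1); (0, 0, 2))


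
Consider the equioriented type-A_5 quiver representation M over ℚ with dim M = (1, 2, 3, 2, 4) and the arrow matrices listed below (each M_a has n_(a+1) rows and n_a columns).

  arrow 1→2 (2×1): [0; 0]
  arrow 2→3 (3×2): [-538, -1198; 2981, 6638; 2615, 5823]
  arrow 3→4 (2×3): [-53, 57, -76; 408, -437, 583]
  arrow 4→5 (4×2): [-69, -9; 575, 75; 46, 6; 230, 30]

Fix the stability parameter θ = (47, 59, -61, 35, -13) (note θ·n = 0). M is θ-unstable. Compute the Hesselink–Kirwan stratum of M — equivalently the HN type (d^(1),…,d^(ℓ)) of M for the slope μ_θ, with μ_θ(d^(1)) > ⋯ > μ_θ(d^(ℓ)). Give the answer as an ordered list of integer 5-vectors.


Via rank(M_{q-1}∘⋯∘M_p): M ≅ I[1,1], I[2,4], I[2,5], I[3,3], I[5,5]^3.
μ_θ-semistable layers: μ^(1)=47; μ^(2)=35; μ^(3)=11; μ^(4)=-1; μ^(5)=-13; μ^(6)=-61

((1, 0, 0, 0, 0); (0, 0, 0, 1, 0); (0, 0, 0, 1, 1); (0, 2, 2, 0, 0); (0, 0, 0, 0, 3); (0, 0, 1, 0, 0))


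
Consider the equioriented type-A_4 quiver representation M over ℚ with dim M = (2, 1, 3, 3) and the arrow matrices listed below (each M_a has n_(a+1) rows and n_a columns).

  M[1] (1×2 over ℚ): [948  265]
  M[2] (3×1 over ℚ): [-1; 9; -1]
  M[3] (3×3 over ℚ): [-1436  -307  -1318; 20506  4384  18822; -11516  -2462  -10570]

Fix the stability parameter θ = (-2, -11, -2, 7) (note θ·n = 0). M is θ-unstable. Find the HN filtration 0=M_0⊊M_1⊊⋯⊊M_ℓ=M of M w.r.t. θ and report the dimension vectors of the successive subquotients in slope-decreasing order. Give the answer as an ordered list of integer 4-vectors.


Via rank(M_{q-1}∘⋯∘M_p): M ≅ I[1,1], I[1,4], I[3,4]^2.
μ_θ-semistable layers: μ^(1)=7; μ^(2)=-2; μ^(3)=-13/2

((0, 0, 0, 3); (1, 0, 3, 0); (1, 1, 0, 0))


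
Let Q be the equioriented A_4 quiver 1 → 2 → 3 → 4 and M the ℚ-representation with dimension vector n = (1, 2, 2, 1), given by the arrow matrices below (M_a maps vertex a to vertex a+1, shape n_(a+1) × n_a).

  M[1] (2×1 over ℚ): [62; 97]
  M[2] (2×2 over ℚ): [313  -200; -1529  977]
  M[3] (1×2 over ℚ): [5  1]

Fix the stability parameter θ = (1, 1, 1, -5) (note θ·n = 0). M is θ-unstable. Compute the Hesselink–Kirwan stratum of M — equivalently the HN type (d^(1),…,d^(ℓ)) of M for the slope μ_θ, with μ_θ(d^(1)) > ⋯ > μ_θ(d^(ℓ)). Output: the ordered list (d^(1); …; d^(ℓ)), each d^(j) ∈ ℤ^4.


Via rank(M_{q-1}∘⋯∘M_p): M ≅ I[1,4], I[2,3].
μ_θ-semistable layers: μ^(1)=1; μ^(2)=-1/2

((0, 1, 1, 0); (1, 1, 1, 1))


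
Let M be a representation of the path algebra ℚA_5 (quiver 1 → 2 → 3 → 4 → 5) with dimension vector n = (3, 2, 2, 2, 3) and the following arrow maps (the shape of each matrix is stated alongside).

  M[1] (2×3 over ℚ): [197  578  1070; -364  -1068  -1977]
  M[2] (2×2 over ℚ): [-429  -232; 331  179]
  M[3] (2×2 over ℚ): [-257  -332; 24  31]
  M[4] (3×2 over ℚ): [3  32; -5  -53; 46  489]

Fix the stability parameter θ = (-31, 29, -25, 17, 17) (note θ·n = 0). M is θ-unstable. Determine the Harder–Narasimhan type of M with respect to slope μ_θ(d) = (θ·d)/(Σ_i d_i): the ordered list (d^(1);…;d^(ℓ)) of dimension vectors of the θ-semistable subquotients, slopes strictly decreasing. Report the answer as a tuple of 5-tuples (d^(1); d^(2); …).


Via rank(M_{q-1}∘⋯∘M_p): M ≅ I[1,1], I[1,5]^2, I[5,5].
μ_θ-semistable layers: μ^(1)=17; μ^(2)=2; μ^(3)=-31

((0, 0, 0, 2, 3); (0, 2, 2, 0, 0); (3, 0, 0, 0, 0))


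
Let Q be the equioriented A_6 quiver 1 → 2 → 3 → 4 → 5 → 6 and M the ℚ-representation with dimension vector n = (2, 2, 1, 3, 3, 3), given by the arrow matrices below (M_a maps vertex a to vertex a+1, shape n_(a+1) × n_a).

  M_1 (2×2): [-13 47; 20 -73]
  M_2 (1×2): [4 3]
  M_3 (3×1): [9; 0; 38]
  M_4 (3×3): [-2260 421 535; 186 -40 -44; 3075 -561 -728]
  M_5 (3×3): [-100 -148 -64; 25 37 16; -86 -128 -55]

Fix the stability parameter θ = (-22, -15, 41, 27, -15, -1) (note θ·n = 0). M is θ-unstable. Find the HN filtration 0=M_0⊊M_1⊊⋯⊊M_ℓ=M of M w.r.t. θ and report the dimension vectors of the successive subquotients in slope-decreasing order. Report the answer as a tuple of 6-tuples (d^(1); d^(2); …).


Via rank(M_{q-1}∘⋯∘M_p): M ≅ I[1,2], I[1,6], I[4,5], I[4,6], I[6,6].
μ_θ-semistable layers: μ^(1)=13; μ^(2)=6; μ^(3)=11/3; μ^(4)=-1; μ^(5)=-15; μ^(6)=-22

((0, 0, 1, 1, 1, 1); (0, 0, 0, 1, 1, 0); (0, 0, 0, 1, 1, 1); (0, 0, 0, 0, 0, 1); (0, 2, 0, 0, 0, 0); (2, 0, 0, 0, 0, 0))


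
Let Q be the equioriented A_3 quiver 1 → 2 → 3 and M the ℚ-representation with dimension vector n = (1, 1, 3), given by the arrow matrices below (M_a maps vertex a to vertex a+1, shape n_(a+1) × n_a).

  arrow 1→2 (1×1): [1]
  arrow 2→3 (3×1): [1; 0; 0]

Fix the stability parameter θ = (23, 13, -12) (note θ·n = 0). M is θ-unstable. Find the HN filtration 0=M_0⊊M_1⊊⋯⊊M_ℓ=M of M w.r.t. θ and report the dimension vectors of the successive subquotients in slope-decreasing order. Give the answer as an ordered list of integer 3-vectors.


Barcode: M ≅ I[1,3], I[3,3]^2. HN layers by μ_θ (2 steps, strictly decreasing):
  μ^(1)=8; μ^(2)=-12

((1, 1, 1); (0, 0, 2))


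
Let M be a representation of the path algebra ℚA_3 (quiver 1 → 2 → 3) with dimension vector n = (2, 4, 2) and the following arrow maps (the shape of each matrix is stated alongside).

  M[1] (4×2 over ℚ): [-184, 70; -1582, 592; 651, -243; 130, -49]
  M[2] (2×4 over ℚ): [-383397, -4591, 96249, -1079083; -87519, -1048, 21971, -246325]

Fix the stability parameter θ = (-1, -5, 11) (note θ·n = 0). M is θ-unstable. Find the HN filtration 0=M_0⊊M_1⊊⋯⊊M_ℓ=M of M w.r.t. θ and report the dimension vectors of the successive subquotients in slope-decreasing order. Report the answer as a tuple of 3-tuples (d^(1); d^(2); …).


Via rank(M_{q-1}∘⋯∘M_p): M ≅ I[1,2], I[1,3], I[2,2], I[2,3].
μ_θ-semistable layers: μ^(1)=11; μ^(2)=-3; μ^(3)=-5

((0, 0, 2); (2, 2, 0); (0, 2, 0))


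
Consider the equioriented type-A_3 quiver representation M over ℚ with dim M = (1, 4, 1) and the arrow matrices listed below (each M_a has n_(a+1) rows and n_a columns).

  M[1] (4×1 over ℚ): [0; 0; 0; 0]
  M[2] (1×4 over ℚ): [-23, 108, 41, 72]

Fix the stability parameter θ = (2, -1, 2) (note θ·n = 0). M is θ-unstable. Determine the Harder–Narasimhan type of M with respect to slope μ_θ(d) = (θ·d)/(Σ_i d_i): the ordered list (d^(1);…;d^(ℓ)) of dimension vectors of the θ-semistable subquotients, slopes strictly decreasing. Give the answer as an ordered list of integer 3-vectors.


Interval decomposition of M: I[1,1], I[2,2]^3, I[2,3].
HN type (ℓ=2): μ^(1)=2; μ^(2)=-1

((1, 0, 1); (0, 4, 0))


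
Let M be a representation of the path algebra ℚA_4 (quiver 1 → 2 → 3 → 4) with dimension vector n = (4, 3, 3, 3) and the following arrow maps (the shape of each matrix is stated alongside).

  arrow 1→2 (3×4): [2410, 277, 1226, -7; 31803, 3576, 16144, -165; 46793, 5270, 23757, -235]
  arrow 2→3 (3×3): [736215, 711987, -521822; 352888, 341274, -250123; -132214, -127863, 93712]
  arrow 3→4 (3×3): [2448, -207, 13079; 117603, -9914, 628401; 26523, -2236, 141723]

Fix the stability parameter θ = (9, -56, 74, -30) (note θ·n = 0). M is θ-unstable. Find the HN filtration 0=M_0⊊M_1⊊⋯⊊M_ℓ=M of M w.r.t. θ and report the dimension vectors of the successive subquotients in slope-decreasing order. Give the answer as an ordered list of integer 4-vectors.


Interval decomposition of M: I[1,1], I[1,3], I[1,4]^2, I[4,4].
HN type (ℓ=5): μ^(1)=74; μ^(2)=22; μ^(3)=9; μ^(4)=-47/2; μ^(5)=-30

((0, 0, 1, 0); (0, 0, 2, 2); (1, 0, 0, 0); (3, 3, 0, 0); (0, 0, 0, 1))


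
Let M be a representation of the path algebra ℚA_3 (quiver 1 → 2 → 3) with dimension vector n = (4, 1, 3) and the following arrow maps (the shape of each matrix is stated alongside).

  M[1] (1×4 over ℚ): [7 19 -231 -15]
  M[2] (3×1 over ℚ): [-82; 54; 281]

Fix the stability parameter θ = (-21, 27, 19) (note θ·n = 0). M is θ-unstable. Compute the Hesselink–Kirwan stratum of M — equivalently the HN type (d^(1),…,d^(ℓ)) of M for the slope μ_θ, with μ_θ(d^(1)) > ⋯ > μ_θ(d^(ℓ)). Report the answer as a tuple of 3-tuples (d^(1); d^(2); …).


Barcode: M ≅ I[1,1]^3, I[1,3], I[3,3]^2. HN layers by μ_θ (3 steps, strictly decreasing):
  μ^(1)=23; μ^(2)=19; μ^(3)=-21

((0, 1, 1); (0, 0, 2); (4, 0, 0))


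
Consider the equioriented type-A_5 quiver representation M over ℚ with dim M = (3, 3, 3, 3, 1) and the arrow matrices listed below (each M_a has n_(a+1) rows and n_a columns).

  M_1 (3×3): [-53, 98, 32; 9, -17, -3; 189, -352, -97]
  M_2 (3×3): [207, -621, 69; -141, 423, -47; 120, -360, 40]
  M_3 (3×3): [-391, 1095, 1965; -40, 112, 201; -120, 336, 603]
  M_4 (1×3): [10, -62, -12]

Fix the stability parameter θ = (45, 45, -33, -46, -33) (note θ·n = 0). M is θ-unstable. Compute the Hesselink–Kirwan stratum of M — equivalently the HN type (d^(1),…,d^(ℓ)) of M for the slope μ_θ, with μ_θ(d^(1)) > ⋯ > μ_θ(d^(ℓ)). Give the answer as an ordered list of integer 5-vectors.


Via rank(M_{q-1}∘⋯∘M_p): M ≅ I[1,2]^2, I[1,5], I[3,3], I[3,4], I[4,4].
μ_θ-semistable layers: μ^(1)=45; μ^(2)=-22/5; μ^(3)=-33; μ^(4)=-79/2; μ^(5)=-46

((2, 2, 0, 0, 0); (1, 1, 1, 1, 1); (0, 0, 1, 0, 0); (0, 0, 1, 1, 0); (0, 0, 0, 1, 0))


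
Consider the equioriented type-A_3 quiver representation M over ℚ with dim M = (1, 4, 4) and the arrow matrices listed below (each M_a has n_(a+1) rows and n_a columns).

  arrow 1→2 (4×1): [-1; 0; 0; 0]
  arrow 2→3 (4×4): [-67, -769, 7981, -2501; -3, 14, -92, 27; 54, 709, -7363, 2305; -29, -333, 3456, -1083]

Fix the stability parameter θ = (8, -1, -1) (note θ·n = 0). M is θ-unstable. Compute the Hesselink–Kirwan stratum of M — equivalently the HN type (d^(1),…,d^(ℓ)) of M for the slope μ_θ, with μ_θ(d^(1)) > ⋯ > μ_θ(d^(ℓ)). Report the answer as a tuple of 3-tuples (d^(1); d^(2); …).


Barcode: M ≅ I[1,3], I[2,3]^3. HN layers by μ_θ (2 steps, strictly decreasing):
  μ^(1)=2; μ^(2)=-1

((1, 1, 1); (0, 3, 3))


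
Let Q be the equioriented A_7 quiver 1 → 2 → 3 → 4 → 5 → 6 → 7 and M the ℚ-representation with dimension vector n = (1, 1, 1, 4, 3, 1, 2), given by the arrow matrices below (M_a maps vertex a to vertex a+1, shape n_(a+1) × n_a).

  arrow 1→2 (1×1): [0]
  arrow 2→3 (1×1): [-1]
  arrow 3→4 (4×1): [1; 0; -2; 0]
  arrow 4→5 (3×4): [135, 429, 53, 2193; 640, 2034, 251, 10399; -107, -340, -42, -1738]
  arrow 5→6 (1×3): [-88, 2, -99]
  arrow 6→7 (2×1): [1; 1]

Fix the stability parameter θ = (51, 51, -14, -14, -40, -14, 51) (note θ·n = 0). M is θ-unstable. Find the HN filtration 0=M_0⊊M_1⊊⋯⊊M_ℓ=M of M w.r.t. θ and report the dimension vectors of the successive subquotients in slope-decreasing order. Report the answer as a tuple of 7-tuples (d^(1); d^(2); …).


Barcode: M ≅ I[1,1], I[2,7], I[4,4], I[4,5]^2, I[7,7]. HN layers by μ_θ (4 steps, strictly decreasing):
  μ^(1)=51; μ^(2)=-31/5; μ^(3)=-14; μ^(4)=-27

((1, 0, 0, 0, 0, 0, 2); (0, 1, 1, 1, 1, 1, 0); (0, 0, 0, 1, 0, 0, 0); (0, 0, 0, 2, 2, 0, 0))


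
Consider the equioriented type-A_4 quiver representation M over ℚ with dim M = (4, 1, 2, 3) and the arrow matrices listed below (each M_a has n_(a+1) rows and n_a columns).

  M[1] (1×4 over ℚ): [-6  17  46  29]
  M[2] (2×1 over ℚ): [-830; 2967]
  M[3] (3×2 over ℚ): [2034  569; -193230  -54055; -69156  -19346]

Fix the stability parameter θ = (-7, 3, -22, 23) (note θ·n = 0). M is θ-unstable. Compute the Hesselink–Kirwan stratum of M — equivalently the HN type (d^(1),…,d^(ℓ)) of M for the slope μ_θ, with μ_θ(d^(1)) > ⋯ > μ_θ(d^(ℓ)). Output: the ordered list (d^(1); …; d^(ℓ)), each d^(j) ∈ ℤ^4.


Barcode: M ≅ I[1,1]^3, I[1,4], I[3,3], I[4,4]^2. HN layers by μ_θ (4 steps, strictly decreasing):
  μ^(1)=23; μ^(2)=-7; μ^(3)=-26/3; μ^(4)=-22

((0, 0, 0, 3); (3, 0, 0, 0); (1, 1, 1, 0); (0, 0, 1, 0))


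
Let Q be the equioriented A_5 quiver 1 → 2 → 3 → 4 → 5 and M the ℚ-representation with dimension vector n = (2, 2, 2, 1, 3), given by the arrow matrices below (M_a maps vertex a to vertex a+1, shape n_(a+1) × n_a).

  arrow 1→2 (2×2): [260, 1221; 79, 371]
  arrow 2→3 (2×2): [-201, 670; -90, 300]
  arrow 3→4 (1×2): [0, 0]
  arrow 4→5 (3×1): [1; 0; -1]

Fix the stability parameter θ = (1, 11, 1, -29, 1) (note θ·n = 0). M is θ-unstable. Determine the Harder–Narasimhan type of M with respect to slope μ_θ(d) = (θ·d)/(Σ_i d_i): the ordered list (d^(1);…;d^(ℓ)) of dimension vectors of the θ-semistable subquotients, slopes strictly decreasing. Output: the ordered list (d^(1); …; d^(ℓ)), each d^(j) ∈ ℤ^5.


Via rank(M_{q-1}∘⋯∘M_p): M ≅ I[1,2], I[1,3], I[3,3], I[4,5], I[5,5]^2.
μ_θ-semistable layers: μ^(1)=11; μ^(2)=6; μ^(3)=1; μ^(4)=-29

((0, 1, 0, 0, 0); (0, 1, 1, 0, 0); (2, 0, 1, 0, 3); (0, 0, 0, 1, 0))


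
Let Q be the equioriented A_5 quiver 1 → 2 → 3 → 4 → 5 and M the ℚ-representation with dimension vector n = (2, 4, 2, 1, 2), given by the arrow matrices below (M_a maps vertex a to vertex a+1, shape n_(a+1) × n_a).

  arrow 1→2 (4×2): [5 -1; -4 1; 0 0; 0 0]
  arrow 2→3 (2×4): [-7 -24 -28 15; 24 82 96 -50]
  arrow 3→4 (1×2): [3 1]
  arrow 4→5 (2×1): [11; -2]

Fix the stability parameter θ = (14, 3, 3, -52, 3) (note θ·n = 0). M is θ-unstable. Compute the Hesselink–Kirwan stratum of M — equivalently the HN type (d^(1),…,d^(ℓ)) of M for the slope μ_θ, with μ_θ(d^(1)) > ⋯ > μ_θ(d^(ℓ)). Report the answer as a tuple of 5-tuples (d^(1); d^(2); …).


Interval decomposition of M: I[1,3], I[1,5], I[2,2]^2, I[5,5].
HN type (ℓ=3): μ^(1)=20/3; μ^(2)=3; μ^(3)=-8

((1, 1, 1, 0, 0); (0, 2, 0, 0, 2); (1, 1, 1, 1, 0))


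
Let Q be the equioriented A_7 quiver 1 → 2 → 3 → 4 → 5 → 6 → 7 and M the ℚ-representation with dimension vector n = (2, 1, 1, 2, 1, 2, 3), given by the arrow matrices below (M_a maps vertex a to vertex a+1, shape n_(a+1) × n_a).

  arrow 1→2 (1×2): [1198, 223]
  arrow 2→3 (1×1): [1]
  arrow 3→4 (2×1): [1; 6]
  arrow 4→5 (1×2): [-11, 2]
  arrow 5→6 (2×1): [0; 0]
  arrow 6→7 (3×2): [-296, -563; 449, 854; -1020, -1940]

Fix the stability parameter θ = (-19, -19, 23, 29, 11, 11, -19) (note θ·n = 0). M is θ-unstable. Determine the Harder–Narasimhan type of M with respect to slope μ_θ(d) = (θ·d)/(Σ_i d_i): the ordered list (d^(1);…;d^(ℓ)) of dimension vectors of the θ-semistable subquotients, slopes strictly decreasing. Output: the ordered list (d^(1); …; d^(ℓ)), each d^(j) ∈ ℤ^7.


Interval decomposition of M: I[1,1], I[1,5], I[4,4], I[6,7]^2, I[7,7].
HN type (ℓ=4): μ^(1)=29; μ^(2)=21; μ^(3)=-4; μ^(4)=-19

((0, 0, 0, 1, 0, 0, 0); (0, 0, 1, 1, 1, 0, 0); (0, 0, 0, 0, 0, 2, 2); (2, 1, 0, 0, 0, 0, 1))


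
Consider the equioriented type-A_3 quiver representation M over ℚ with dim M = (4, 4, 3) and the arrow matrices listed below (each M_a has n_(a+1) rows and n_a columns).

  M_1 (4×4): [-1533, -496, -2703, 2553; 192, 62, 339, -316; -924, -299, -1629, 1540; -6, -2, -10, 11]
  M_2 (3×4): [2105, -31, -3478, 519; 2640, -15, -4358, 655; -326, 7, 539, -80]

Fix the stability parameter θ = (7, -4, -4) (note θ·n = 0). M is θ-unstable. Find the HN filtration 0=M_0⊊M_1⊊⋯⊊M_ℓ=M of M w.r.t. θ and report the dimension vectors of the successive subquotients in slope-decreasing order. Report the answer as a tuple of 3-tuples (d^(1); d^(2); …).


Barcode: M ≅ I[1,2], I[1,3]^3. HN layers by μ_θ (2 steps, strictly decreasing):
  μ^(1)=3/2; μ^(2)=-1/3

((1, 1, 0); (3, 3, 3))


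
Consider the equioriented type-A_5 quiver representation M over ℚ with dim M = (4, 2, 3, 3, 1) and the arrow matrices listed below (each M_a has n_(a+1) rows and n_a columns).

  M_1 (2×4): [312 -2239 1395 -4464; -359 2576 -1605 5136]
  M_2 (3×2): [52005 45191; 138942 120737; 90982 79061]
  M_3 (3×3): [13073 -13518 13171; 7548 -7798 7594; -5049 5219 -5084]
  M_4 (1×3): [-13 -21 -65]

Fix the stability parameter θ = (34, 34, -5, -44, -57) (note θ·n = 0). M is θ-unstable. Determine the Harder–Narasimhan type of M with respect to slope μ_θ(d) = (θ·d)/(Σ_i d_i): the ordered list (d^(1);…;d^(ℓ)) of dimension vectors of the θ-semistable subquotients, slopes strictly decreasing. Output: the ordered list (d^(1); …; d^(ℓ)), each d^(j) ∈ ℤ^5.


Via rank(M_{q-1}∘⋯∘M_p): M ≅ I[1,1]^2, I[1,3], I[1,4], I[3,5], I[4,4].
μ_θ-semistable layers: μ^(1)=34; μ^(2)=21; μ^(3)=19/4; μ^(4)=-106/3; μ^(5)=-44

((2, 0, 0, 0, 0); (1, 1, 1, 0, 0); (1, 1, 1, 1, 0); (0, 0, 1, 1, 1); (0, 0, 0, 1, 0))


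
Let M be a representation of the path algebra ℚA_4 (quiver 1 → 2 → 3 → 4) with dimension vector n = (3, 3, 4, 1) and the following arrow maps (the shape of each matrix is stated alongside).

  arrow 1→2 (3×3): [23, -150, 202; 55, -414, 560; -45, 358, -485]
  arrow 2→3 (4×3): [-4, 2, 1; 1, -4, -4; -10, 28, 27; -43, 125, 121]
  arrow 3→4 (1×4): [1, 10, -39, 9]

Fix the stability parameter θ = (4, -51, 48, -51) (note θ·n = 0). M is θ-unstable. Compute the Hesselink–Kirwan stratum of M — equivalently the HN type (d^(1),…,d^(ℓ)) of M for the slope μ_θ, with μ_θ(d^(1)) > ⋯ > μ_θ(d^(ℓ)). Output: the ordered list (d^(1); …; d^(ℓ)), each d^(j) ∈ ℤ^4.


Barcode: M ≅ I[1,1], I[1,3], I[1,4], I[2,3], I[3,3]. HN layers by μ_θ (5 steps, strictly decreasing):
  μ^(1)=48; μ^(2)=4; μ^(3)=-3/2; μ^(4)=-47/2; μ^(5)=-51

((0, 0, 3, 0); (1, 0, 0, 0); (0, 0, 1, 1); (2, 2, 0, 0); (0, 1, 0, 0))


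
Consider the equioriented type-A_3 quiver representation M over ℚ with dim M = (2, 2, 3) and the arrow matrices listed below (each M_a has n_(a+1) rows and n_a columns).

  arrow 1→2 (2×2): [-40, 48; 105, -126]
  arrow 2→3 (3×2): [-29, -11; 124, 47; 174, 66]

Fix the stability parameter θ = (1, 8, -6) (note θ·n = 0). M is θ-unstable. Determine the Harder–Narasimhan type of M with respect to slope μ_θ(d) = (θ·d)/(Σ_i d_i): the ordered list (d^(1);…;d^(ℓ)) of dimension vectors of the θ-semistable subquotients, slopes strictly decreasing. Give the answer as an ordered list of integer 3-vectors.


Interval decomposition of M: I[1,1], I[1,3], I[2,3], I[3,3].
HN type (ℓ=2): μ^(1)=1; μ^(2)=-6

((2, 2, 2); (0, 0, 1))


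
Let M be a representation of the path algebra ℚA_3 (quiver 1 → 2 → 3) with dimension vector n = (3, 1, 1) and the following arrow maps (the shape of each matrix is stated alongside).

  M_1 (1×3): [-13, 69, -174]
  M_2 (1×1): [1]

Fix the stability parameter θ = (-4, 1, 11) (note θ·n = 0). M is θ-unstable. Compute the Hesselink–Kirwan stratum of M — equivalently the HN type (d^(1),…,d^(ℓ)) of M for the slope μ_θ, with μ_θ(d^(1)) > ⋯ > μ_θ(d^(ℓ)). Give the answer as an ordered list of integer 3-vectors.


Via rank(M_{q-1}∘⋯∘M_p): M ≅ I[1,1]^2, I[1,3].
μ_θ-semistable layers: μ^(1)=11; μ^(2)=1; μ^(3)=-4

((0, 0, 1); (0, 1, 0); (3, 0, 0))


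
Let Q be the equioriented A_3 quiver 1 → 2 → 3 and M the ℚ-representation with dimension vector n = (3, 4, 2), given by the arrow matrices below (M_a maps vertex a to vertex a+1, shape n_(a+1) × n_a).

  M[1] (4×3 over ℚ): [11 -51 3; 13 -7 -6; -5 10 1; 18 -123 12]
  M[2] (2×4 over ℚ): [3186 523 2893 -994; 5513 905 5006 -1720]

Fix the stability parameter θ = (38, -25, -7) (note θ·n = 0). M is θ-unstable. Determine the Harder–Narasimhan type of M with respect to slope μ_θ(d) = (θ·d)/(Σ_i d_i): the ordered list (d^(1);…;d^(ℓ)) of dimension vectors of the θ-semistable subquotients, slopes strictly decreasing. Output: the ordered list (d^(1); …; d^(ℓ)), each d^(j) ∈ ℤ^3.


Barcode: M ≅ I[1,2], I[1,3]^2, I[2,2]. HN layers by μ_θ (3 steps, strictly decreasing):
  μ^(1)=13/2; μ^(2)=2; μ^(3)=-25

((1, 1, 0); (2, 2, 2); (0, 1, 0))


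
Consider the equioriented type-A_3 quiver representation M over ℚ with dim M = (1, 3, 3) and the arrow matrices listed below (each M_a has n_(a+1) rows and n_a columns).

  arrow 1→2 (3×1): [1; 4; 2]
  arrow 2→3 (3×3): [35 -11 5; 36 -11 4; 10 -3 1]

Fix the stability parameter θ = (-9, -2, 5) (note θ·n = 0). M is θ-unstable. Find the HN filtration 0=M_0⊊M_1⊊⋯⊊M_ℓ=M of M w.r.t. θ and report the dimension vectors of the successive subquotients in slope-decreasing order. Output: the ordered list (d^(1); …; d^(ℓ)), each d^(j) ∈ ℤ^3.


Via rank(M_{q-1}∘⋯∘M_p): M ≅ I[1,3], I[2,3]^2.
μ_θ-semistable layers: μ^(1)=5; μ^(2)=-2; μ^(3)=-9

((0, 0, 3); (0, 3, 0); (1, 0, 0))


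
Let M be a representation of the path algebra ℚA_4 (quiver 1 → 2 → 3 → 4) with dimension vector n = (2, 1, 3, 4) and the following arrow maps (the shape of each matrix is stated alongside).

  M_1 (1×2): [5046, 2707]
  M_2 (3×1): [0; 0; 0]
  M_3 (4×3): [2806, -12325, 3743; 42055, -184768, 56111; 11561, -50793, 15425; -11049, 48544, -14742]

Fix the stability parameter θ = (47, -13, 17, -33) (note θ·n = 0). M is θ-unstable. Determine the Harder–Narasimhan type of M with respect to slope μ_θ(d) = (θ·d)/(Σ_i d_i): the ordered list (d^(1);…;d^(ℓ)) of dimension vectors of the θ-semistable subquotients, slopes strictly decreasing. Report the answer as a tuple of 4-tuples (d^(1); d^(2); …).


Barcode: M ≅ I[1,1], I[1,2], I[3,4]^3, I[4,4]. HN layers by μ_θ (4 steps, strictly decreasing):
  μ^(1)=47; μ^(2)=17; μ^(3)=-8; μ^(4)=-33

((1, 0, 0, 0); (1, 1, 0, 0); (0, 0, 3, 3); (0, 0, 0, 1))


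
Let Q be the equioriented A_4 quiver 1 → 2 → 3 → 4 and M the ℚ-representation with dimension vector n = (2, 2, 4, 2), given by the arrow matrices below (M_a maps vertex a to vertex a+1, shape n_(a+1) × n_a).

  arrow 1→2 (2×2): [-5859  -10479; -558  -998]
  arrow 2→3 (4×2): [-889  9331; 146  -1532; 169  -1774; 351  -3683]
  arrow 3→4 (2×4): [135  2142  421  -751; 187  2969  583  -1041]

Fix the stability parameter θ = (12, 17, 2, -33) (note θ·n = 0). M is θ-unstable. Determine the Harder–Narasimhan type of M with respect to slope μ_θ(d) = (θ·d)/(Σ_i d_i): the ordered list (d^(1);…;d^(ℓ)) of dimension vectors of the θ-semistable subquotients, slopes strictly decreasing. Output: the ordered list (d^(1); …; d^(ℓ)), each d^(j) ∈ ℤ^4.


Barcode: M ≅ I[1,1], I[1,4], I[2,4], I[3,3]^2. HN layers by μ_θ (4 steps, strictly decreasing):
  μ^(1)=12; μ^(2)=2; μ^(3)=-1/2; μ^(4)=-14/3

((1, 0, 0, 0); (0, 0, 2, 0); (1, 1, 1, 1); (0, 1, 1, 1))


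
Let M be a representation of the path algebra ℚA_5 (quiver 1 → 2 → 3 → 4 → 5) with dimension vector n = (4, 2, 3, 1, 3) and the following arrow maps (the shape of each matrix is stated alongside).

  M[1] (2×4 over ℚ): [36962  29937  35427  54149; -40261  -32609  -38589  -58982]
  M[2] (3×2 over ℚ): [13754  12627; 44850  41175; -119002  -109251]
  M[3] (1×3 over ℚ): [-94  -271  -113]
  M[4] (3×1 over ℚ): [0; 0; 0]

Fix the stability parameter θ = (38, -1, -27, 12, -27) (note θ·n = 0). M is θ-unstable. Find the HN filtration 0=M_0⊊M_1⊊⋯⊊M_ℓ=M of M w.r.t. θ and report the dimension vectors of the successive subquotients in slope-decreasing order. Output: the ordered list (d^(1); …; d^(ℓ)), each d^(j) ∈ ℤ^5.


Interval decomposition of M: I[1,1]^2, I[1,2], I[1,3], I[3,3], I[3,4], I[5,5]^3.
HN type (ℓ=5): μ^(1)=38; μ^(2)=37/2; μ^(3)=12; μ^(4)=10/3; μ^(5)=-27

((2, 0, 0, 0, 0); (1, 1, 0, 0, 0); (0, 0, 0, 1, 0); (1, 1, 1, 0, 0); (0, 0, 2, 0, 3))


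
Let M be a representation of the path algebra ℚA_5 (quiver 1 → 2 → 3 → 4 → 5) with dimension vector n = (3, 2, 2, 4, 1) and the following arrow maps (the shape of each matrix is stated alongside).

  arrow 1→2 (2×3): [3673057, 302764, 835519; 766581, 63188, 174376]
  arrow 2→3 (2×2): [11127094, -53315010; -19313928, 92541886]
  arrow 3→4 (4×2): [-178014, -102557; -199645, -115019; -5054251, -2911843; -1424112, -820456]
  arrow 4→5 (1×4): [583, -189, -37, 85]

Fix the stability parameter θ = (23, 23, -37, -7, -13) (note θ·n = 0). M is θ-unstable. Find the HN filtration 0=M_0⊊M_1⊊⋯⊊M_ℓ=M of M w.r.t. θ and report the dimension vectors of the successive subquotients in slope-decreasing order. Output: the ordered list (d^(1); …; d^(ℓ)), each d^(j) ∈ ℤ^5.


Via rank(M_{q-1}∘⋯∘M_p): M ≅ I[1,1], I[1,4], I[1,5], I[4,4]^2.
μ_θ-semistable layers: μ^(1)=23; μ^(2)=1/2; μ^(3)=-11/5; μ^(4)=-7

((1, 0, 0, 0, 0); (1, 1, 1, 1, 0); (1, 1, 1, 1, 1); (0, 0, 0, 2, 0))


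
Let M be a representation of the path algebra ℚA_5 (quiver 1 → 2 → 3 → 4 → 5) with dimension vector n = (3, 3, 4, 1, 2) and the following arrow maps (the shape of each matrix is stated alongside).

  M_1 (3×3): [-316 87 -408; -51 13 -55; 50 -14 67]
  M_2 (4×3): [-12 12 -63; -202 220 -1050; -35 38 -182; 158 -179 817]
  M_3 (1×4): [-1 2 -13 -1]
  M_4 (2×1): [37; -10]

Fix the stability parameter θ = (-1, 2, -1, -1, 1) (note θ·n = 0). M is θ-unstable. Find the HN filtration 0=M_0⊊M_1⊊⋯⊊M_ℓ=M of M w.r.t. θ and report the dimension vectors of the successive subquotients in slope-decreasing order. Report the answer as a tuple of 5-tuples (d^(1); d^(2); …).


Via rank(M_{q-1}∘⋯∘M_p): M ≅ I[1,3]^2, I[1,5], I[3,3], I[5,5].
μ_θ-semistable layers: μ^(1)=1; μ^(2)=1/2; μ^(3)=0; μ^(4)=-1

((0, 0, 0, 0, 2); (0, 2, 2, 0, 0); (0, 1, 1, 1, 0); (3, 0, 1, 0, 0))


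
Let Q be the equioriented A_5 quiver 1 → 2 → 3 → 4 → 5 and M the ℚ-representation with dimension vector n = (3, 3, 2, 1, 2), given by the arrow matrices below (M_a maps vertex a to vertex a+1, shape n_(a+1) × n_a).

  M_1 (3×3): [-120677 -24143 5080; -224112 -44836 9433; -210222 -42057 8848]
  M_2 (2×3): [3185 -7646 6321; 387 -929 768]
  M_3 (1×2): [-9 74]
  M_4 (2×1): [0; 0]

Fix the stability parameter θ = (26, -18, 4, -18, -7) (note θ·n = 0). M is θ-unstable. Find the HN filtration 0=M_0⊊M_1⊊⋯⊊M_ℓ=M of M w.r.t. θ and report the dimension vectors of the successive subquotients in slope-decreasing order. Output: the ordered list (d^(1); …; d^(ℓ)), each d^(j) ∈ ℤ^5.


Interval decomposition of M: I[1,2], I[1,3], I[1,4], I[5,5]^2.
HN type (ℓ=3): μ^(1)=4; μ^(2)=-3/2; μ^(3)=-7

((2, 2, 1, 0, 0); (1, 1, 1, 1, 0); (0, 0, 0, 0, 2))


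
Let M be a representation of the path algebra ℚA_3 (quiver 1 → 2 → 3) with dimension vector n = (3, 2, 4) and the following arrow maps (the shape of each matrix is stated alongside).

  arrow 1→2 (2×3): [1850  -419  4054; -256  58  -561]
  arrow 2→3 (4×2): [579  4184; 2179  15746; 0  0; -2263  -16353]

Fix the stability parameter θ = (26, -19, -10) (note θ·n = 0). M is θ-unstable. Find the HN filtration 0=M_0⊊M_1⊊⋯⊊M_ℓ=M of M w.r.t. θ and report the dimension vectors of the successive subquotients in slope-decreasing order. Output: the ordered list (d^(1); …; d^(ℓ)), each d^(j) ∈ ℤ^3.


Interval decomposition of M: I[1,1], I[1,3]^2, I[3,3]^2.
HN type (ℓ=3): μ^(1)=26; μ^(2)=-1; μ^(3)=-10

((1, 0, 0); (2, 2, 2); (0, 0, 2))


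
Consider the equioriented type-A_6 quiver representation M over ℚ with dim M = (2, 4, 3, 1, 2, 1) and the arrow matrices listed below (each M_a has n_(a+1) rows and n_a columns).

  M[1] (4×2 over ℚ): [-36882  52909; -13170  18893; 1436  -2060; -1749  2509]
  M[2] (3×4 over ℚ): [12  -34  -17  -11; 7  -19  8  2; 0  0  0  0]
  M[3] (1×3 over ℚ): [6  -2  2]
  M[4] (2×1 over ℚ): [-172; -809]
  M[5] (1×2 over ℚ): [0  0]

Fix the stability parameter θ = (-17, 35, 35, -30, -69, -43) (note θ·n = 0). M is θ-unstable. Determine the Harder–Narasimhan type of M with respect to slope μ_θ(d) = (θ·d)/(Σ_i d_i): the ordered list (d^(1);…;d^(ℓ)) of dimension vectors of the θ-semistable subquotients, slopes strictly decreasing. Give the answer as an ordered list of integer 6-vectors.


Barcode: M ≅ I[1,2], I[1,5], I[2,2], I[2,3], I[3,3], I[5,5], I[6,6]. HN layers by μ_θ (5 steps, strictly decreasing):
  μ^(1)=35; μ^(2)=-29/4; μ^(3)=-17; μ^(4)=-43; μ^(5)=-69

((0, 3, 2, 0, 0, 0); (0, 1, 1, 1, 1, 0); (2, 0, 0, 0, 0, 0); (0, 0, 0, 0, 0, 1); (0, 0, 0, 0, 1, 0))


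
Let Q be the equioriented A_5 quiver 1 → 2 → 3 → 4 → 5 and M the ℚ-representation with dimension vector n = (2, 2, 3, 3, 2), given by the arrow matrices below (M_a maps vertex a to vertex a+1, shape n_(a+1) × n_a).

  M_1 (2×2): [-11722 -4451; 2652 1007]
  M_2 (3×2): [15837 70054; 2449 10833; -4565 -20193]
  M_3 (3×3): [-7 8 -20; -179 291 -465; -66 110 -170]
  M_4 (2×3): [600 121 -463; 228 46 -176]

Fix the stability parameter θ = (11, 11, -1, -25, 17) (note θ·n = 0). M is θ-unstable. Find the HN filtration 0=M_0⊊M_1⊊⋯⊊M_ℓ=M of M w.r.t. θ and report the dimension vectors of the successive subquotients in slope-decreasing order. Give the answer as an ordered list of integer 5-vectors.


Via rank(M_{q-1}∘⋯∘M_p): M ≅ I[1,3], I[1,5], I[3,5], I[4,4].
μ_θ-semistable layers: μ^(1)=17; μ^(2)=7; μ^(3)=-1; μ^(4)=-13; μ^(5)=-25

((0, 0, 0, 0, 2); (1, 1, 1, 0, 0); (1, 1, 1, 1, 0); (0, 0, 1, 1, 0); (0, 0, 0, 1, 0))


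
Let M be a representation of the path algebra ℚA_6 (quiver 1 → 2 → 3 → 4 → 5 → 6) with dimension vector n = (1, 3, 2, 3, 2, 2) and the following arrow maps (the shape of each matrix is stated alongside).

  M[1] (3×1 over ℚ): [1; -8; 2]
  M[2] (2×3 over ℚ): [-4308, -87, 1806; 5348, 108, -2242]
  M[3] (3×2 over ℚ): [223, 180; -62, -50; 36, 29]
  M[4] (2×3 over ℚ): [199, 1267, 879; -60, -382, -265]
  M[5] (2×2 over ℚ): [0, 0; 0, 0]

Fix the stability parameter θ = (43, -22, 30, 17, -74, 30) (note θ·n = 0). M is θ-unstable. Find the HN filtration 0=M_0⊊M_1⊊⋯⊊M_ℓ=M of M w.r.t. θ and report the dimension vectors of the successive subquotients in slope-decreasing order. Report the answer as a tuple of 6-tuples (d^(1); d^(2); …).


Barcode: M ≅ I[1,2], I[2,5]^2, I[4,4], I[6,6]^2. HN layers by μ_θ (5 steps, strictly decreasing):
  μ^(1)=30; μ^(2)=17; μ^(3)=21/2; μ^(4)=-9; μ^(5)=-22

((0, 0, 0, 0, 0, 2); (0, 0, 0, 1, 0, 0); (1, 1, 0, 0, 0, 0); (0, 0, 2, 2, 2, 0); (0, 2, 0, 0, 0, 0))


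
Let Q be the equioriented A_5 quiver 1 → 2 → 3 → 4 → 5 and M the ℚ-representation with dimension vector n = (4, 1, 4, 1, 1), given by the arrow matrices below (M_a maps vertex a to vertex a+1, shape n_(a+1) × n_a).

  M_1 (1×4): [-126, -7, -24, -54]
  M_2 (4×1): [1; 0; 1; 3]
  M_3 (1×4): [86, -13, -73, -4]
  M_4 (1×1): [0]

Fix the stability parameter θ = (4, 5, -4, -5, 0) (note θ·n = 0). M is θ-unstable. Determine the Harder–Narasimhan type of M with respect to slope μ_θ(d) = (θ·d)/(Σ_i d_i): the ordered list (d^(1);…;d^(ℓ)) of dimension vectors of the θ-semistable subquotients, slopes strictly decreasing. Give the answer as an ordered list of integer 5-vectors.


Via rank(M_{q-1}∘⋯∘M_p): M ≅ I[1,1]^3, I[1,4], I[3,3]^3, I[5,5].
μ_θ-semistable layers: μ^(1)=4; μ^(2)=0; μ^(3)=-4

((3, 0, 0, 0, 0); (1, 1, 1, 1, 1); (0, 0, 3, 0, 0))


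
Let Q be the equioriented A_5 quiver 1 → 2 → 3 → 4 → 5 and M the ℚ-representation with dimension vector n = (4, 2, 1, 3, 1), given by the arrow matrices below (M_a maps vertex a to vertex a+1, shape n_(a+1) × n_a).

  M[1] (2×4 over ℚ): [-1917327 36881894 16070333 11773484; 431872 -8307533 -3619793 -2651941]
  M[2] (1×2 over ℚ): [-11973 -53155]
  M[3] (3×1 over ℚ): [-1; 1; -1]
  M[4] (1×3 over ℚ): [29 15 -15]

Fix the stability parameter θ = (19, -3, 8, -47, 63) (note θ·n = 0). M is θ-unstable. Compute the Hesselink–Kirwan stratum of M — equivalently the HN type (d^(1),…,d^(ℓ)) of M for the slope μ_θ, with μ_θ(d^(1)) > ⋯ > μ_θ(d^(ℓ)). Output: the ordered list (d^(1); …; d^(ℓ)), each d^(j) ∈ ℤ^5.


Interval decomposition of M: I[1,1]^2, I[1,2], I[1,5], I[4,4]^2.
HN type (ℓ=5): μ^(1)=63; μ^(2)=19; μ^(3)=8; μ^(4)=-23/4; μ^(5)=-47

((0, 0, 0, 0, 1); (2, 0, 0, 0, 0); (1, 1, 0, 0, 0); (1, 1, 1, 1, 0); (0, 0, 0, 2, 0))


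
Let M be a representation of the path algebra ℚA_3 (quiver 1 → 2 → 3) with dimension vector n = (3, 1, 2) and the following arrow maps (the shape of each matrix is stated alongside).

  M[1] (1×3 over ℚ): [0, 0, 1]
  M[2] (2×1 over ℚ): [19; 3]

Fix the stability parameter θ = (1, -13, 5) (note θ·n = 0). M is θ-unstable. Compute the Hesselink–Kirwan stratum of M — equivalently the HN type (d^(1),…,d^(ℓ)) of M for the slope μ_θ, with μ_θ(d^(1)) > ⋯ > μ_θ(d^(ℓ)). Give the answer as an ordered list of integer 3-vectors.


Interval decomposition of M: I[1,1]^2, I[1,3], I[3,3].
HN type (ℓ=3): μ^(1)=5; μ^(2)=1; μ^(3)=-6

((0, 0, 2); (2, 0, 0); (1, 1, 0))


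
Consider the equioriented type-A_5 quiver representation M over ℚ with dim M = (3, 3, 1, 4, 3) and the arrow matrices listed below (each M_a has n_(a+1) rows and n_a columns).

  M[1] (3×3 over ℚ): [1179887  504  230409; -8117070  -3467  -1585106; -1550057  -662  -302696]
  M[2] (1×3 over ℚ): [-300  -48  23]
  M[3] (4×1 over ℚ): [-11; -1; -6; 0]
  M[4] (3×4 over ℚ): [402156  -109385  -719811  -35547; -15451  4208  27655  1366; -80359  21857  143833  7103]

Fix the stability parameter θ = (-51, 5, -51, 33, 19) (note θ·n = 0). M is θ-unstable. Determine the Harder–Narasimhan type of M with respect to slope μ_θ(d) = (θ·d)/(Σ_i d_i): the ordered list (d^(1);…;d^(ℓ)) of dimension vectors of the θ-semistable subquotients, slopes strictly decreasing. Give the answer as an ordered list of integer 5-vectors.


Interval decomposition of M: I[1,2]^2, I[1,5], I[4,4], I[4,5]^2.
HN type (ℓ=5): μ^(1)=33; μ^(2)=26; μ^(3)=5; μ^(4)=-23; μ^(5)=-51

((0, 0, 0, 1, 0); (0, 0, 0, 3, 3); (0, 2, 0, 0, 0); (0, 1, 1, 0, 0); (3, 0, 0, 0, 0))


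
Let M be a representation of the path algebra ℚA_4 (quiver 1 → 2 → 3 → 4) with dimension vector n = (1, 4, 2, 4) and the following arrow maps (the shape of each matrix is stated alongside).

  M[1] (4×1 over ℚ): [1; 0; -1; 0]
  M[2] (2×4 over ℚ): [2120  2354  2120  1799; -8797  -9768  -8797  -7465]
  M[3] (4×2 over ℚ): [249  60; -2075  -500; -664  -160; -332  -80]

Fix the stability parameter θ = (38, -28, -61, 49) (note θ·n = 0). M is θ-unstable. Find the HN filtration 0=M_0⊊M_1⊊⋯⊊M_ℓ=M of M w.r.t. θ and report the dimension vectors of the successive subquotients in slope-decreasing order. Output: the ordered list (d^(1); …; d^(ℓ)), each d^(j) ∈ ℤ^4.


Via rank(M_{q-1}∘⋯∘M_p): M ≅ I[1,2], I[2,2], I[2,3], I[2,4], I[4,4]^3.
μ_θ-semistable layers: μ^(1)=49; μ^(2)=5; μ^(3)=-28; μ^(4)=-89/2

((0, 0, 0, 4); (1, 1, 0, 0); (0, 1, 0, 0); (0, 2, 2, 0))


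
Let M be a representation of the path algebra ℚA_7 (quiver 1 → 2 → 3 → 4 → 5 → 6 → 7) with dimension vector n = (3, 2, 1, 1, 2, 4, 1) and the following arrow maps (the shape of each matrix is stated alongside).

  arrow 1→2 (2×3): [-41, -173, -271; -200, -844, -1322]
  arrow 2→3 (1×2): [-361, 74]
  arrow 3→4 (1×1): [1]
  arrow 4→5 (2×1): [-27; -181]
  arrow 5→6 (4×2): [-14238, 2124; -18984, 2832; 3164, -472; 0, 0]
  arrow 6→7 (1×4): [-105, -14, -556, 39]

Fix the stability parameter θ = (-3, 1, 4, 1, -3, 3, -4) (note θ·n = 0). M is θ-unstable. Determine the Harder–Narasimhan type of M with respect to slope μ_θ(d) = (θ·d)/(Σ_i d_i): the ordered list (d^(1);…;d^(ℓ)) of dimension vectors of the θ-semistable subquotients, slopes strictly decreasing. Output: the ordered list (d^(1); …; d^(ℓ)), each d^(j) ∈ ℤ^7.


Interval decomposition of M: I[1,1], I[1,2], I[1,7], I[5,5], I[6,6]^3.
HN type (ℓ=4): μ^(1)=3; μ^(2)=1; μ^(3)=1/3; μ^(4)=-3

((0, 0, 0, 0, 0, 3, 0); (0, 1, 0, 0, 0, 0, 0); (0, 1, 1, 1, 1, 1, 1); (3, 0, 0, 0, 1, 0, 0))


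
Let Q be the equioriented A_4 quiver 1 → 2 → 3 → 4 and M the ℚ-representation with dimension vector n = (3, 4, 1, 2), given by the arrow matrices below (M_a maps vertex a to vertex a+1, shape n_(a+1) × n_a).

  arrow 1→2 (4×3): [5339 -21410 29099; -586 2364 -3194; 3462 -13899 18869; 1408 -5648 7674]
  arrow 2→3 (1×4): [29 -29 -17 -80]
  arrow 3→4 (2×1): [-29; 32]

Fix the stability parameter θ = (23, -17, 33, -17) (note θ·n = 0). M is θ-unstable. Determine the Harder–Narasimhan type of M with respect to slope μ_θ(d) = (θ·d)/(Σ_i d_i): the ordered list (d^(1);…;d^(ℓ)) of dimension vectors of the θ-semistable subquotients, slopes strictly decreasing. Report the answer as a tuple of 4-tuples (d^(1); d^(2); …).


Interval decomposition of M: I[1,2]^2, I[1,4], I[2,2], I[4,4].
HN type (ℓ=3): μ^(1)=8; μ^(2)=3; μ^(3)=-17

((0, 0, 1, 1); (3, 3, 0, 0); (0, 1, 0, 1))


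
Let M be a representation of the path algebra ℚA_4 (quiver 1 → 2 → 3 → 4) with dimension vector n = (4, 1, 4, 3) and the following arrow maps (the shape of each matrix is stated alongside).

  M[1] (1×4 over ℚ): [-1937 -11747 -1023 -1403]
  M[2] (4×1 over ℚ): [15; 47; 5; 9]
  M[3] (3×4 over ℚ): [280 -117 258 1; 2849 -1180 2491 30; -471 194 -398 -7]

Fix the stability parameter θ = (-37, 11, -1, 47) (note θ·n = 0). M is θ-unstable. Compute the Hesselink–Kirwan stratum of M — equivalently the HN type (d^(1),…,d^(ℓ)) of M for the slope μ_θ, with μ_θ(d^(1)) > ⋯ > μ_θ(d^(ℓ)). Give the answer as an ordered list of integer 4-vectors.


Interval decomposition of M: I[1,1]^3, I[1,3], I[3,4]^3.
HN type (ℓ=4): μ^(1)=47; μ^(2)=5; μ^(3)=-1; μ^(4)=-37

((0, 0, 0, 3); (0, 1, 1, 0); (0, 0, 3, 0); (4, 0, 0, 0))
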